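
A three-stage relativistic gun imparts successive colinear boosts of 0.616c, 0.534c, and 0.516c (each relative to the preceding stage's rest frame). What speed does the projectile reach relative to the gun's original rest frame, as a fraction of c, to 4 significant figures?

Compose boost 2: (0.534 + 0.616)/(1 + 0.534×0.616) = 1.150/1.32894 = 0.865349
Compose boost 3: (0.516 + 0.865349)/(1 + 0.516×0.865349) = 1.38135/1.44652 = 0.9549

u ≈ 0.9549c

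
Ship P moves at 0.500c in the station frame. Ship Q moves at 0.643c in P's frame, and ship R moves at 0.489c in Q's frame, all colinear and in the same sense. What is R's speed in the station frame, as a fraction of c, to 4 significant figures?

u ≈ 0.9515c

Compose boost 2: (0.643 + 0.500)/(1 + 0.643×0.500) = 1.143/1.32150 = 0.864926
Compose boost 3: (0.489 + 0.864926)/(1 + 0.489×0.864926) = 1.35393/1.42295 = 0.9515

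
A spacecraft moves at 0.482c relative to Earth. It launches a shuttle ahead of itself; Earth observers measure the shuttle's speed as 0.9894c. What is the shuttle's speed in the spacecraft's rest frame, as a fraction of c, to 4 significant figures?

Inverse velocity addition: u' = (u − v)/(1 − uv/c²)
= (0.9894 − 0.482)/(1 − 0.9894×0.482) = 0.5074/0.523109 = 0.9700

u' ≈ 0.9700c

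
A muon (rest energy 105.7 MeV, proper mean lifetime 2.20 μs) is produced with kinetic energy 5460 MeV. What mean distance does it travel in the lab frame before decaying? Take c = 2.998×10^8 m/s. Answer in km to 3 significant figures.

γ = 1 + K/(m₀c²) = 1 + 5460/105.7 = 52.656
β = √(1 − 1/γ²) = 0.99982
Dilated lifetime: γτ₀ = 52.656 × 2.20 μs = 115.84 μs
d = βc·γτ₀ = 0.99982 × (2.998×10^8 m/s) × 0.00011584 s = 34.7 km

d ≈ 34.7 km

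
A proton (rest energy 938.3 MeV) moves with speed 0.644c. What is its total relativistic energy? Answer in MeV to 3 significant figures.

γ = 1/√(1 − 0.644²) = 1.3071
E = γm₀c² = 1.3071 × 938.3 MeV = 1230 MeV

E ≈ 1230 MeV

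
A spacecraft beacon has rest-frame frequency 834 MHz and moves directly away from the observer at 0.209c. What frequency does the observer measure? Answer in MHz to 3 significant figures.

f_obs ≈ 675 MHz

Relativistic Doppler: f_obs = f_src √((1−β)/(1+β))
= 834 × √(0.79100/1.2090) = 834 × 0.80886 = 675 MHz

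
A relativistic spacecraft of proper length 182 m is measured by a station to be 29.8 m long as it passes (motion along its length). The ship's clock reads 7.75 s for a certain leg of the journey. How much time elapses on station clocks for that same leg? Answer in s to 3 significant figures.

Length contraction ⇒ γ = L₀/L = 182/29.8 = 6.1074
Time dilation: Δt = γτ₀ = 6.1074 × 7.75 s = 47.3 s

Δt ≈ 47.3 s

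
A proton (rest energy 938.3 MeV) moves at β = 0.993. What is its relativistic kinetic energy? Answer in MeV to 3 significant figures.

γ = 1/√(1 − 0.993²) = 8.4664
K = (γ − 1)m₀c² = (8.4664 − 1) × 938.3 MeV = 7.4664 × 938.3 MeV = 7010 MeV

K ≈ 7010 MeV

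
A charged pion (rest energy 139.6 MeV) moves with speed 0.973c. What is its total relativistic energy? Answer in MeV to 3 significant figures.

E ≈ 605 MeV

γ = 1/√(1 − 0.973²) = 4.3327
E = γm₀c² = 4.3327 × 139.6 MeV = 605 MeV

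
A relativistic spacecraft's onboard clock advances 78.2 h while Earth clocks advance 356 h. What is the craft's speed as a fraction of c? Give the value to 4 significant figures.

γ = Δt/τ₀ = 356/78.2 = 4.55243
β = √(1 − 1/γ²) = √(1 − 1/4.55243²) = 0.9756

β ≈ 0.9756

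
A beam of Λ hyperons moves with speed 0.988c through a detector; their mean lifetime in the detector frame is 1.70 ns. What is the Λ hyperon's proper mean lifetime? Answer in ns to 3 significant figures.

γ = 1/√(1 − 0.988²) = 6.4744
Proper time: τ₀ = Δt/γ = 1.70/6.4744 = 0.263 ns

τ₀ ≈ 0.263 ns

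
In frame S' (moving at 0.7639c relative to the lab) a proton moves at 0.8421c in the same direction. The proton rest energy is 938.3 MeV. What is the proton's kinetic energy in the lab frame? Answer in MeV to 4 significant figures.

u_lab = (0.8421 + 0.7639)/(1 + 0.8421×0.7639) = 0.9773136
γ = 1/√(1 − 0.9773136²) = 4.72149
K = (γ − 1)m₀c² = (4.72149 − 1) × 938.3 = 3.72149 × 938.3 = 3492 MeV

K ≈ 3492 MeV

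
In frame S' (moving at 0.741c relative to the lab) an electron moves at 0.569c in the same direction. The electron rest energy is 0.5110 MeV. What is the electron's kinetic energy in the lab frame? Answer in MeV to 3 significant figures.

u_lab = (0.569 + 0.741)/(1 + 0.569×0.741) = 0.921478
γ = 1/√(1 − 0.921478²) = 2.5745
K = (γ − 1)m₀c² = (2.5745 − 1) × 0.5110 = 1.5745 × 0.5110 = 0.805 MeV

K ≈ 0.805 MeV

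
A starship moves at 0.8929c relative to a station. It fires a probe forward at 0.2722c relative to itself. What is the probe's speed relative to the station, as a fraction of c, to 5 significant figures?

u ≈ 0.93729c

Relativistic velocity addition: u = (u' + v)/(1 + u'v/c²)
= (0.2722 + 0.8929)/(1 + 0.2722×0.8929) = 1.1651/1.243047 = 0.93729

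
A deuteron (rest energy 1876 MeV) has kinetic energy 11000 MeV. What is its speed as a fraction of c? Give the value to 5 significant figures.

β ≈ 0.98933

γ = 1 + K/(m₀c²) = 1 + 11000/1876 = 6.863539
β = √(1 − 1/γ²) = 0.98933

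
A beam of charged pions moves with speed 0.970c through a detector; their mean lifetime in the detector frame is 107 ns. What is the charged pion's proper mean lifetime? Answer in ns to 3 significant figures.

γ = 1/√(1 − 0.970²) = 4.1135
Proper time: τ₀ = Δt/γ = 107/4.1135 = 26.0 ns

τ₀ ≈ 26.0 ns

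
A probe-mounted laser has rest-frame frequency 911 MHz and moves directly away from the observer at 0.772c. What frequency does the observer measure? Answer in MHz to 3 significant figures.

f_obs ≈ 327 MHz

Relativistic Doppler: f_obs = f_src √((1−β)/(1+β))
= 911 × √(0.22800/1.7720) = 911 × 0.35870 = 327 MHz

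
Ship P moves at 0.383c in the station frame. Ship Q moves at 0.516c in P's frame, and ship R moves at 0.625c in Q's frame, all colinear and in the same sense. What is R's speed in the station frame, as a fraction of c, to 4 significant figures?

u ≈ 0.9364c

Compose boost 2: (0.516 + 0.383)/(1 + 0.516×0.383) = 0.8990/1.19763 = 0.750650
Compose boost 3: (0.625 + 0.750650)/(1 + 0.625×0.750650) = 1.37565/1.46916 = 0.9364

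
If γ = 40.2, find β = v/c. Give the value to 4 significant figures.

β ≈ 0.9997

β = √(1 − 1/γ²) = √(1 − 1/40.2²) = √(0.999381) = 0.9997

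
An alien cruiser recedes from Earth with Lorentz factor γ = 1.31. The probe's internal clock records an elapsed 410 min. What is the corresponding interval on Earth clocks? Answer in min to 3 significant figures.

γ = 1.31 (given)
Time dilation: Δt = γτ₀ = 1.31 × 410 min = 537 min

Δt ≈ 537 min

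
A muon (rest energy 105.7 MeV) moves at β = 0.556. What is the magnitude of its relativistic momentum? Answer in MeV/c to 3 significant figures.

p ≈ 70.7 MeV/c

γ = 1/√(1 − 0.556²) = 1.2031
p = γβm₀c = 1.2031 × 0.556 × 105.7 MeV/c = 70.7 MeV/c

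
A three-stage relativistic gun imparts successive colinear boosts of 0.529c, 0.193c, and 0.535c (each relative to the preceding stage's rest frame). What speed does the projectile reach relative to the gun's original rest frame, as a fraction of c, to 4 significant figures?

Compose boost 2: (0.193 + 0.529)/(1 + 0.193×0.529) = 0.7220/1.10210 = 0.655115
Compose boost 3: (0.535 + 0.655115)/(1 + 0.535×0.655115) = 1.19011/1.35049 = 0.8812

u ≈ 0.8812c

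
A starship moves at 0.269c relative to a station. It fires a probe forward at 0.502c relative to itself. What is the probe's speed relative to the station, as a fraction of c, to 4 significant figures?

Relativistic velocity addition: u = (u' + v)/(1 + u'v/c²)
= (0.502 + 0.269)/(1 + 0.502×0.269) = 0.7710/1.13504 = 0.6793

u ≈ 0.6793c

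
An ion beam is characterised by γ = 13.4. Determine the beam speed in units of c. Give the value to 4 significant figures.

β = √(1 − 1/γ²) = √(1 − 1/13.4²) = √(0.994431) = 0.9972

β ≈ 0.9972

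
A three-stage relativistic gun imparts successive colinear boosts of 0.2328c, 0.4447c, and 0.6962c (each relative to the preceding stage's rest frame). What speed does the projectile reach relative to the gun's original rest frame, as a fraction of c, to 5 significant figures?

Compose boost 2: (0.4447 + 0.2328)/(1 + 0.4447×0.2328) = 0.67750/1.103526 = 0.6139410
Compose boost 3: (0.6962 + 0.6139410)/(1 + 0.6962×0.6139410) = 1.310141/1.427426 = 0.91783

u ≈ 0.91783c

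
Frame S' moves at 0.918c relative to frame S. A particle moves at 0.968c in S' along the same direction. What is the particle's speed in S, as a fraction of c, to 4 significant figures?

u ≈ 0.9986c

Relativistic velocity addition: u = (u' + v)/(1 + u'v/c²)
= (0.968 + 0.918)/(1 + 0.968×0.918) = 1.886/1.88862 = 0.9986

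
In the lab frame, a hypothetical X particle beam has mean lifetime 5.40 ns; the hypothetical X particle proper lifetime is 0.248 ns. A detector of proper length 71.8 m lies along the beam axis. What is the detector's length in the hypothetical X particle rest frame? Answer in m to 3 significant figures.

L ≈ 3.30 m

Time dilation ⇒ γ = Δt/τ₀ = 5.40/0.248 = 21.774
Length contraction: L = L₀/γ = 71.8/21.774 = 3.30 m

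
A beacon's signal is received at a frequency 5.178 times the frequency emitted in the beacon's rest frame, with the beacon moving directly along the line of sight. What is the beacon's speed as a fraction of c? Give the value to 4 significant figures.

f_obs/f_src = √((1+β)/(1−β)) = 5.178  ⇒  (1+β)/(1−β) = 26.8117
β = |1 − D²|/(1 + D²) = |1 − 26.8117|/(1 + 26.8117) = 0.9281

β ≈ 0.9281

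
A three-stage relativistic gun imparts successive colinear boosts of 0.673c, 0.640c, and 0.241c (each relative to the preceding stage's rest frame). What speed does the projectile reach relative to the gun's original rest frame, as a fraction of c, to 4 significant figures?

u ≈ 0.9489c

Compose boost 2: (0.640 + 0.673)/(1 + 0.640×0.673) = 1.313/1.43072 = 0.917720
Compose boost 3: (0.241 + 0.917720)/(1 + 0.241×0.917720) = 1.15872/1.22117 = 0.9489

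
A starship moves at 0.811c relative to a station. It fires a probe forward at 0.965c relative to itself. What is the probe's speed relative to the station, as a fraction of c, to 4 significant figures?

u ≈ 0.9963c

Relativistic velocity addition: u = (u' + v)/(1 + u'v/c²)
= (0.965 + 0.811)/(1 + 0.965×0.811) = 1.776/1.78262 = 0.9963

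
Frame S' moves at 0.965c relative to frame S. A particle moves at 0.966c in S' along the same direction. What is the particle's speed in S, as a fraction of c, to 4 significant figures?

Relativistic velocity addition: u = (u' + v)/(1 + u'v/c²)
= (0.966 + 0.965)/(1 + 0.966×0.965) = 1.931/1.93219 = 0.9994

u ≈ 0.9994c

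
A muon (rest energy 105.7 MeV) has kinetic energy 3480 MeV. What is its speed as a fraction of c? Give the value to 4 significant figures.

β ≈ 0.9996

γ = 1 + K/(m₀c²) = 1 + 3480/105.7 = 33.9234
β = √(1 − 1/γ²) = 0.9996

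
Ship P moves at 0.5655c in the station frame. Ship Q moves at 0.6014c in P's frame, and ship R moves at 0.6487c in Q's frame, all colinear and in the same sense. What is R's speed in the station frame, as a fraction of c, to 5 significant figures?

Compose boost 2: (0.6014 + 0.5655)/(1 + 0.6014×0.5655) = 1.1669/1.340092 = 0.8707613
Compose boost 3: (0.6487 + 0.8707613)/(1 + 0.6487×0.8707613) = 1.519461/1.564863 = 0.97099

u ≈ 0.97099c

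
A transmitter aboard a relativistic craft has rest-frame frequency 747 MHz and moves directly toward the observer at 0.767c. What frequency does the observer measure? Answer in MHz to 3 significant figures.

f_obs ≈ 2060 MHz

Relativistic Doppler: f_obs = f_src √((1+β)/(1−β))
= 747 × √(1.7670/0.23300) = 747 × 2.7539 = 2060 MHz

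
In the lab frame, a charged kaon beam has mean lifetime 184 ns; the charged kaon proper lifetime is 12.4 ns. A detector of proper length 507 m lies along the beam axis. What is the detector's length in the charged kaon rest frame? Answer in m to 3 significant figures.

Time dilation ⇒ γ = Δt/τ₀ = 184/12.4 = 14.839
Length contraction: L = L₀/γ = 507/14.839 = 34.2 m

L ≈ 34.2 m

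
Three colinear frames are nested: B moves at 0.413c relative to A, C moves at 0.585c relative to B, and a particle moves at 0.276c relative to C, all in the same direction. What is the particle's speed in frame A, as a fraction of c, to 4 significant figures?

u ≈ 0.8837c

Compose boost 2: (0.585 + 0.413)/(1 + 0.585×0.413) = 0.9980/1.24161 = 0.803798
Compose boost 3: (0.276 + 0.803798)/(1 + 0.276×0.803798) = 1.07980/1.22185 = 0.8837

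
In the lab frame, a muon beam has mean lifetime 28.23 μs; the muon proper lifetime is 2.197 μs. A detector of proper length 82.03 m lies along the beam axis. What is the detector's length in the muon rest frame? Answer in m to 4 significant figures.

Time dilation ⇒ γ = Δt/τ₀ = 28.23/2.197 = 12.8493
Length contraction: L = L₀/γ = 82.03/12.8493 = 6.384 m

L ≈ 6.384 m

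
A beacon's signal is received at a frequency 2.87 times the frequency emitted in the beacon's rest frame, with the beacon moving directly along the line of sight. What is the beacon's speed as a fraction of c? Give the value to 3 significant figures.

β ≈ 0.783

f_obs/f_src = √((1+β)/(1−β)) = 2.87  ⇒  (1+β)/(1−β) = 8.2369
β = |1 − D²|/(1 + D²) = |1 − 8.2369|/(1 + 8.2369) = 0.783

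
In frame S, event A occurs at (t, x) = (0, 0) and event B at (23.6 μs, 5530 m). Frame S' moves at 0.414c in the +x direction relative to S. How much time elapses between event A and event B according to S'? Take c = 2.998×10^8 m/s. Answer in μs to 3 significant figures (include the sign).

γ = 1/√(1 − 0.414²) = 1.0986
Δt' = γ(Δt − vΔx/c²) = 1.0986 × (23.6 μs − 0.414×5530 m / (2.998×10^8 m/s))
= 1.0986 × (15.964 μs) = 17.5 μs

Δt' ≈ 17.5 μs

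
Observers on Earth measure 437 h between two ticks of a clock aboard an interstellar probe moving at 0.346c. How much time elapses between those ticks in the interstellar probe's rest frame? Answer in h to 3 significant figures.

γ = 1/√(1 − 0.346²) = 1.0658
Proper time: τ₀ = Δt/γ = 437/1.0658 = 410 h

τ₀ ≈ 410 h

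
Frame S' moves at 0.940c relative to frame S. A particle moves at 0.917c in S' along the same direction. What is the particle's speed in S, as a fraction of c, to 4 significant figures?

Relativistic velocity addition: u = (u' + v)/(1 + u'v/c²)
= (0.917 + 0.940)/(1 + 0.917×0.940) = 1.857/1.86198 = 0.9973

u ≈ 0.9973c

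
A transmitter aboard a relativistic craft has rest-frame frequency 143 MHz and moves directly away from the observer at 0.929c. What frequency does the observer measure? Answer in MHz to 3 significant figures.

f_obs ≈ 27.4 MHz

Relativistic Doppler: f_obs = f_src √((1−β)/(1+β))
= 143 × √(0.071000/1.9290) = 143 × 0.19185 = 27.4 MHz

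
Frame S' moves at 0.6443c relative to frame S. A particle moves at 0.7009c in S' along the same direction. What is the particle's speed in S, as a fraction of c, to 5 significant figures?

u ≈ 0.92671c

Relativistic velocity addition: u = (u' + v)/(1 + u'v/c²)
= (0.7009 + 0.6443)/(1 + 0.7009×0.6443) = 1.3452/1.451590 = 0.92671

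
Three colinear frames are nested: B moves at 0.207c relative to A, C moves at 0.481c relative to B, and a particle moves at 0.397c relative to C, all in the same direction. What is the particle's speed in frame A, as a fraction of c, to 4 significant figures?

Compose boost 2: (0.481 + 0.207)/(1 + 0.481×0.207) = 0.6880/1.09957 = 0.625701
Compose boost 3: (0.397 + 0.625701)/(1 + 0.397×0.625701) = 1.02270/1.24840 = 0.8192

u ≈ 0.8192c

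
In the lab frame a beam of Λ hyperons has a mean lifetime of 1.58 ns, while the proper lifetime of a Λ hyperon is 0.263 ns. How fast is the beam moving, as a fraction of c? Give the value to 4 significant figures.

γ = Δt/τ₀ = 1.58/0.263 = 6.00760
β = √(1 − 1/γ²) = √(1 − 1/6.00760²) = 0.9860

β ≈ 0.9860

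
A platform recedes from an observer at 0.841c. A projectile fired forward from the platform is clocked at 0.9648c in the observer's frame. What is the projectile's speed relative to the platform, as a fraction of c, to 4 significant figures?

u' ≈ 0.6564c

Inverse velocity addition: u' = (u − v)/(1 − uv/c²)
= (0.9648 − 0.841)/(1 − 0.9648×0.841) = 0.1238/0.188603 = 0.6564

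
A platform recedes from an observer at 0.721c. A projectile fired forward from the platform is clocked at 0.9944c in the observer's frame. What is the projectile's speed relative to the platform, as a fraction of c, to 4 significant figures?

Inverse velocity addition: u' = (u − v)/(1 − uv/c²)
= (0.9944 − 0.721)/(1 − 0.9944×0.721) = 0.2734/0.283038 = 0.9659

u' ≈ 0.9659c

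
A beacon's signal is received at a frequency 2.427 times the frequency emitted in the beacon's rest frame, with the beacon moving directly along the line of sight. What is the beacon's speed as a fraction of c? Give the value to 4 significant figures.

f_obs/f_src = √((1+β)/(1−β)) = 2.427  ⇒  (1+β)/(1−β) = 5.89033
β = |1 − D²|/(1 + D²) = |1 − 5.89033|/(1 + 5.89033) = 0.7097

β ≈ 0.7097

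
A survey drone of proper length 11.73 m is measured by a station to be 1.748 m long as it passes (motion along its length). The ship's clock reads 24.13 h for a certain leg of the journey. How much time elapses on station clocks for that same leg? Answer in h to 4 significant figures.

Δt ≈ 161.9 h

Length contraction ⇒ γ = L₀/L = 11.73/1.748 = 6.71053
Time dilation: Δt = γτ₀ = 6.71053 × 24.13 h = 161.9 h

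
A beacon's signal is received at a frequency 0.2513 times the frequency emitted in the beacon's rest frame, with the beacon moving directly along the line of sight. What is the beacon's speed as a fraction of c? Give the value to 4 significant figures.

β ≈ 0.8812

f_obs/f_src = √((1−β)/(1+β)) = 0.2513  ⇒  (1−β)/(1+β) = 0.0631517
β = |1 − D²|/(1 + D²) = |1 − 0.0631517|/(1 + 0.0631517) = 0.8812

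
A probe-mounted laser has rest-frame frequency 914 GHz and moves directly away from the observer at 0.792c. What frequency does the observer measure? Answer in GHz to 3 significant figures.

Relativistic Doppler: f_obs = f_src √((1−β)/(1+β))
= 914 × √(0.20800/1.7920) = 914 × 0.34069 = 311 GHz

f_obs ≈ 311 GHz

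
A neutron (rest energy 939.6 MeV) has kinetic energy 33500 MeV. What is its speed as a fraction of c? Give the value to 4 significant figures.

γ = 1 + K/(m₀c²) = 1 + 33500/939.6 = 36.6535
β = √(1 − 1/γ²) = 0.9996

β ≈ 0.9996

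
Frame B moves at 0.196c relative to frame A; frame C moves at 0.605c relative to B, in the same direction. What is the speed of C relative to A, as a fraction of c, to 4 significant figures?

u ≈ 0.7161c

Compose boost 2: (0.605 + 0.196)/(1 + 0.605×0.196) = 0.8010/1.11858 = 0.7161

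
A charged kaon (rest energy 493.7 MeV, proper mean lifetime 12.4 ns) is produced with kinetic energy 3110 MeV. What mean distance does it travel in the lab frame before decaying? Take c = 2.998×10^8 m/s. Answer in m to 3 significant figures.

γ = 1 + K/(m₀c²) = 1 + 3110/493.7 = 7.2994
β = √(1 − 1/γ²) = 0.99057
Dilated lifetime: γτ₀ = 7.2994 × 12.4 ns = 90.512 ns
d = βc·γτ₀ = 0.99057 × (2.998×10^8 m/s) × 9.0512×10^-8 s = 26.9 m

d ≈ 26.9 m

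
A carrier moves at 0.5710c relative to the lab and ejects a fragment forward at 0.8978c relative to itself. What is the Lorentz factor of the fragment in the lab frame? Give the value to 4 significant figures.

u_lab = (0.8978 + 0.5710)/(1 + 0.8978×0.5710) = 1.4688/1.512644 = 0.9710151
γ = 1/√(1 − 0.9710151²) = 4.184

γ ≈ 4.184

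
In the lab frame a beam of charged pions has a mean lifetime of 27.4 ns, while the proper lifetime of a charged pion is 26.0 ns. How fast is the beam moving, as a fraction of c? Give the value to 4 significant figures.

β ≈ 0.3156

γ = Δt/τ₀ = 27.4/26.0 = 1.05385
β = √(1 − 1/γ²) = √(1 − 1/1.05385²) = 0.3156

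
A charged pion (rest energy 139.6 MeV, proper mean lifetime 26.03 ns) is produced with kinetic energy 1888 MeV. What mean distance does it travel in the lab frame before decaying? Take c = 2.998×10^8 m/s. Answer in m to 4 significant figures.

d ≈ 113.1 m

γ = 1 + K/(m₀c²) = 1 + 1888/139.6 = 14.5244
β = √(1 − 1/γ²) = 0.997627
Dilated lifetime: γτ₀ = 14.5244 × 26.03 ns = 378.069 ns
d = βc·γτ₀ = 0.997627 × (2.998×10^8 m/s) × 3.78069×10^-7 s = 113.1 m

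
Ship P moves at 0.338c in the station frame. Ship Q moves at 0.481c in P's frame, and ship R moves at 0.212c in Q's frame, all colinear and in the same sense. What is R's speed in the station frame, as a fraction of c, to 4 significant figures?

Compose boost 2: (0.481 + 0.338)/(1 + 0.481×0.338) = 0.8190/1.16258 = 0.704469
Compose boost 3: (0.212 + 0.704469)/(1 + 0.212×0.704469) = 0.916469/1.14935 = 0.7974

u ≈ 0.7974c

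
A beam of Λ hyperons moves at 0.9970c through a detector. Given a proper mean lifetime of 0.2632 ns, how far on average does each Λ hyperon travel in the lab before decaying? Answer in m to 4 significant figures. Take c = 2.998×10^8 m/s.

d ≈ 1.016 m

γ = 1/√(1 − 0.9970²) = 12.9196
Dilated lifetime: Δt = γτ₀ = 12.9196 × 0.2632 ns = 3.40045 ns
d = vΔt = 0.9970c × 3.40045 ns = 2.98901×10^8 m/s × 3.40045×10^-9 s = 1.016 m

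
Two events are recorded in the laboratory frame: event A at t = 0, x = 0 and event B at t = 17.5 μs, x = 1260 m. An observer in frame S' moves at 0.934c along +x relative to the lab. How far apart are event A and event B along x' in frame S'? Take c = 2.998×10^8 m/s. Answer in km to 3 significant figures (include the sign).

Δx' ≈ -10.2 km

γ = 1/√(1 − 0.934²) = 2.7990
Δx' = γ(Δx − vΔt) = 2.7990 × (1260 m − 0.934×(2.998×10^8 m/s)×17.5×10^-6 s)
= 2.7990 × (-3640.2 m) = -10.2 km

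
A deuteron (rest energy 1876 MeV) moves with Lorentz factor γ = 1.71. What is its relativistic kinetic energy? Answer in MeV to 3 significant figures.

γ = 1.71 (given)
K = (γ − 1)m₀c² = (1.71 − 1) × 1876 MeV = 0.71000 × 1876 MeV = 1330 MeV

K ≈ 1330 MeV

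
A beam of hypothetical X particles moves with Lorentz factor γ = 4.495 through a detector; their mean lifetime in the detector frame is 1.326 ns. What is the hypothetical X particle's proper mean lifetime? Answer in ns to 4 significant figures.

γ = 4.495 (given)
Proper time: τ₀ = Δt/γ = 1.326/4.495 = 0.2950 ns

τ₀ ≈ 0.2950 ns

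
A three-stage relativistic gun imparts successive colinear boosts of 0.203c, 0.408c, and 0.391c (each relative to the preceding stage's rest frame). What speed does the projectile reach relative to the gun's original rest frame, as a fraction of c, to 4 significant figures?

u ≈ 0.7826c

Compose boost 2: (0.408 + 0.203)/(1 + 0.408×0.203) = 0.6110/1.08282 = 0.564265
Compose boost 3: (0.391 + 0.564265)/(1 + 0.391×0.564265) = 0.955265/1.22063 = 0.7826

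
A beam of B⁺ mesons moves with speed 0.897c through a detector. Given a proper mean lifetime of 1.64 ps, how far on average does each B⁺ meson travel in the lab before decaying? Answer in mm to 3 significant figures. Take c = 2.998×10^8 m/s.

d ≈ 0.998 mm

γ = 1/√(1 − 0.897²) = 2.2623
Dilated lifetime: Δt = γτ₀ = 2.2623 × 1.64 ps = 3.7102 ps
d = vΔt = 0.897c × 3.7102 ps = 2.6892×10^8 m/s × 3.7102×10^-12 s = 0.998 mm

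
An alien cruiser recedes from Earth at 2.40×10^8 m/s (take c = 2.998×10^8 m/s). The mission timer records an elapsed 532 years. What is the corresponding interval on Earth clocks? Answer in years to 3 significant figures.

Δt ≈ 888 years

β = v/c = 2.40×10^8 / 2.998×10^8 = 0.80053
γ = 1/√(1 − 0.80053²) = 1.6686
Time dilation: Δt = γτ₀ = 1.6686 × 532 years = 888 years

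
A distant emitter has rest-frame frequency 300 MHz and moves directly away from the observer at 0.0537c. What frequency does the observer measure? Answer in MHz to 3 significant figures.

f_obs ≈ 284 MHz

Relativistic Doppler: f_obs = f_src √((1−β)/(1+β))
= 300 × √(0.94630/1.0537) = 300 × 0.94767 = 284 MHz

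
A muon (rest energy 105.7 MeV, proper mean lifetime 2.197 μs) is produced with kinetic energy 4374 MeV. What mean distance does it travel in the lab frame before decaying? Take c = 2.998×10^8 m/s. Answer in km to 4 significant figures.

d ≈ 27.91 km

γ = 1 + K/(m₀c²) = 1 + 4374/105.7 = 42.3813
β = √(1 − 1/γ²) = 0.999722
Dilated lifetime: γτ₀ = 42.3813 × 2.197 μs = 93.1116 μs
d = βc·γτ₀ = 0.999722 × (2.998×10^8 m/s) × 9.31116×10^-5 s = 27.91 km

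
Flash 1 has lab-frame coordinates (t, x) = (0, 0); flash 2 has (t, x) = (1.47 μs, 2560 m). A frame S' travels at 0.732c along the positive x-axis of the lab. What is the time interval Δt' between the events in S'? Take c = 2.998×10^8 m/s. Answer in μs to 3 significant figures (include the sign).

Δt' ≈ -7.02 μs

γ = 1/√(1 − 0.732²) = 1.4678
Δt' = γ(Δt − vΔx/c²) = 1.4678 × (1.47 μs − 0.732×2560 m / (2.998×10^8 m/s))
= 1.4678 × (-4.7806 μs) = -7.02 μs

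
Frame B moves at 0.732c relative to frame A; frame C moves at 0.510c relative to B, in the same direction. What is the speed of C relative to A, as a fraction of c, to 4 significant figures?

u ≈ 0.9044c

Compose boost 2: (0.510 + 0.732)/(1 + 0.510×0.732) = 1.242/1.37332 = 0.9044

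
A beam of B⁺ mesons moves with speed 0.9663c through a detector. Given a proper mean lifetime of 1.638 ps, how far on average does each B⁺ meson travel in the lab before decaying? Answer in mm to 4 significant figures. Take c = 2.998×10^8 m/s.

γ = 1/√(1 − 0.9663²) = 3.88472
Dilated lifetime: Δt = γτ₀ = 3.88472 × 1.638 ps = 6.36318 ps
d = vΔt = 0.9663c × 6.36318 ps = 2.89697×10^8 m/s × 6.36318×10^-12 s = 1.843 mm

d ≈ 1.843 mm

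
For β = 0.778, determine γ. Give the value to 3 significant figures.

γ = 1/√(1 − β²) = 1/√(1 − 0.778²) = 1/√(0.39472) = 1.59

γ ≈ 1.59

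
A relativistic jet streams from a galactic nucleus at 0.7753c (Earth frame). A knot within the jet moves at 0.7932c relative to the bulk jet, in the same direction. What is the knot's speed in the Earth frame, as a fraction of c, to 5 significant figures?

u ≈ 0.97123c

Relativistic velocity addition: u = (u' + v)/(1 + u'v/c²)
= (0.7932 + 0.7753)/(1 + 0.7932×0.7753) = 1.5685/1.614968 = 0.97123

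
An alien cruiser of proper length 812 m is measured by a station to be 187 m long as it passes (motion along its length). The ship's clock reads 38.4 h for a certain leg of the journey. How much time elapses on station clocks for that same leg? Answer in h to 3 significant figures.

Δt ≈ 167 h

Length contraction ⇒ γ = L₀/L = 812/187 = 4.3422
Time dilation: Δt = γτ₀ = 4.3422 × 38.4 h = 167 h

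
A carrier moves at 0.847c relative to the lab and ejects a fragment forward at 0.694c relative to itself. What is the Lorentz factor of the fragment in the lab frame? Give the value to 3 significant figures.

γ ≈ 4.15

u_lab = (0.694 + 0.847)/(1 + 0.694×0.847) = 1.541/1.58782 = 0.970514
γ = 1/√(1 − 0.970514²) = 4.15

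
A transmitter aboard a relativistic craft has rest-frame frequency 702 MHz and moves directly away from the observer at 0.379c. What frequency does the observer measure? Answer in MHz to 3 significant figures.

Relativistic Doppler: f_obs = f_src √((1−β)/(1+β))
= 702 × √(0.62100/1.3790) = 702 × 0.67106 = 471 MHz

f_obs ≈ 471 MHz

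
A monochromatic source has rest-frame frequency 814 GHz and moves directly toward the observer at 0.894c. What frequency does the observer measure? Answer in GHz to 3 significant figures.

f_obs ≈ 3440 GHz

Relativistic Doppler: f_obs = f_src √((1+β)/(1−β))
= 814 × √(1.8940/0.10600) = 814 × 4.2270 = 3440 GHz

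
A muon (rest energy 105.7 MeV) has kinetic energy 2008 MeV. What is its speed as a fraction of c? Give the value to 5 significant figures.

γ = 1 + K/(m₀c²) = 1 + 2008/105.7 = 19.99716
β = √(1 − 1/γ²) = 0.99875

β ≈ 0.99875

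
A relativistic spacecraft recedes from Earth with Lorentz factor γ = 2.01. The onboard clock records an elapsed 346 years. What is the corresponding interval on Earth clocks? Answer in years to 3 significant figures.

γ = 2.01 (given)
Time dilation: Δt = γτ₀ = 2.01 × 346 years = 695 years

Δt ≈ 695 years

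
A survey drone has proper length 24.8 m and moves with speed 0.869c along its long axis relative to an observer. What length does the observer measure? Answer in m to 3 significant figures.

γ = 1/√(1 − 0.869²) = 2.0210
Length contraction: L = L₀/γ = 24.8/2.0210 = 12.3 m

L ≈ 12.3 m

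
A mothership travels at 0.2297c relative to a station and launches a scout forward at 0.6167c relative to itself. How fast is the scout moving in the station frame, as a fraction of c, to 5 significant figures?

u ≈ 0.74138c

Compose boost 2: (0.6167 + 0.2297)/(1 + 0.6167×0.2297) = 0.84640/1.141656 = 0.74138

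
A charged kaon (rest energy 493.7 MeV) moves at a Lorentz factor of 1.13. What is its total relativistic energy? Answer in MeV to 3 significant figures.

γ = 1.13 (given)
E = γm₀c² = 1.13 × 493.7 MeV = 558 MeV

E ≈ 558 MeV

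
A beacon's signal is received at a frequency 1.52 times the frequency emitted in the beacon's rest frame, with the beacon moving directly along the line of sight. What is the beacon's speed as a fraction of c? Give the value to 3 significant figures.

β ≈ 0.396

f_obs/f_src = √((1+β)/(1−β)) = 1.52  ⇒  (1+β)/(1−β) = 2.3104
β = |1 − D²|/(1 + D²) = |1 − 2.3104|/(1 + 2.3104) = 0.396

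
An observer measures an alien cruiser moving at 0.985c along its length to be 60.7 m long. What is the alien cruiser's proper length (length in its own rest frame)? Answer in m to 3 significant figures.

L₀ ≈ 352 m

γ = 1/√(1 − 0.985²) = 5.7953
L₀ = γL = 5.7953 × 60.7 = 352 m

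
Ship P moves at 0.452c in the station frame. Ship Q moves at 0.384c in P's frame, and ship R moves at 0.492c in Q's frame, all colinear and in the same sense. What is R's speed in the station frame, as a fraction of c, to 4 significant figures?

Compose boost 2: (0.384 + 0.452)/(1 + 0.384×0.452) = 0.8360/1.17357 = 0.712358
Compose boost 3: (0.492 + 0.712358)/(1 + 0.492×0.712358) = 1.20436/1.35048 = 0.8918

u ≈ 0.8918c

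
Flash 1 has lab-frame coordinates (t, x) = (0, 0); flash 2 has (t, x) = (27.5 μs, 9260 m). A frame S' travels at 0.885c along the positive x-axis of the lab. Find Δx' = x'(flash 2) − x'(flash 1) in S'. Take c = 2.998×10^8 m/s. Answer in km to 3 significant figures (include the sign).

γ = 1/√(1 − 0.885²) = 2.1478
Δx' = γ(Δx − vΔt) = 2.1478 × (9260 m − 0.885×(2.998×10^8 m/s)×27.5×10^-6 s)
= 2.1478 × (1963.6 m) = 4.22 km

Δx' ≈ 4.22 km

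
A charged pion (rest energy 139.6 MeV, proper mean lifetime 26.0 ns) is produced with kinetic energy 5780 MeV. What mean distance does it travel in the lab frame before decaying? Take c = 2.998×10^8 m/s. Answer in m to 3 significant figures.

γ = 1 + K/(m₀c²) = 1 + 5780/139.6 = 42.404
β = √(1 − 1/γ²) = 0.99972
Dilated lifetime: γτ₀ = 42.404 × 26.0 ns = 1102.5 ns
d = βc·γτ₀ = 0.99972 × (2.998×10^8 m/s) × 1.1025×10^-6 s = 330 m

d ≈ 330 m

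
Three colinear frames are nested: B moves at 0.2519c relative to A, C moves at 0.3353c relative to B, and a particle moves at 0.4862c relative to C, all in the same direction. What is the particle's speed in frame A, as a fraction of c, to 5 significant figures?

Compose boost 2: (0.3353 + 0.2519)/(1 + 0.3353×0.2519) = 0.58720/1.084462 = 0.5414666
Compose boost 3: (0.4862 + 0.5414666)/(1 + 0.4862×0.5414666) = 1.027667/1.263261 = 0.81350

u ≈ 0.81350c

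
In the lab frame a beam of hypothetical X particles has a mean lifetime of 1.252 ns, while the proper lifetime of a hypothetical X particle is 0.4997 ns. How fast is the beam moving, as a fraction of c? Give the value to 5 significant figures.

γ = Δt/τ₀ = 1.252/0.4997 = 2.505503
β = √(1 − 1/γ²) = √(1 − 1/2.505503²) = 0.91690

β ≈ 0.91690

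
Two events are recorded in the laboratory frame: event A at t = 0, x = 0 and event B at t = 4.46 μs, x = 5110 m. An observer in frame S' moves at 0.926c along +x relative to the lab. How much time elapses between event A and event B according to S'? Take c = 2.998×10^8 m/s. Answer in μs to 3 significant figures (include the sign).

Δt' ≈ -30.0 μs

γ = 1/√(1 − 0.926²) = 2.6488
Δt' = γ(Δt − vΔx/c²) = 2.6488 × (4.46 μs − 0.926×5110 m / (2.998×10^8 m/s))
= 2.6488 × (-11.323 μs) = -30.0 μs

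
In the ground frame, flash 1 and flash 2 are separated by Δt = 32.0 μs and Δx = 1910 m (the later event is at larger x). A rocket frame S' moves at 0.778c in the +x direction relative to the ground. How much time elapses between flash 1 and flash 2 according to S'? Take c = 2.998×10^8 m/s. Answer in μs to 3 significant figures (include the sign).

γ = 1/√(1 − 0.778²) = 1.5917
Δt' = γ(Δt − vΔx/c²) = 1.5917 × (32.0 μs − 0.778×1910 m / (2.998×10^8 m/s))
= 1.5917 × (27.043 μs) = 43.0 μs

Δt' ≈ 43.0 μs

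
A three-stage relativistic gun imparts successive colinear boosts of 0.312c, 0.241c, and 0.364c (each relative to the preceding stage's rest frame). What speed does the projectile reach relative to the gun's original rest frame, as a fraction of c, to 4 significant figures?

Compose boost 2: (0.241 + 0.312)/(1 + 0.241×0.312) = 0.5530/1.07519 = 0.514327
Compose boost 3: (0.364 + 0.514327)/(1 + 0.364×0.514327) = 0.878327/1.18721 = 0.7398

u ≈ 0.7398c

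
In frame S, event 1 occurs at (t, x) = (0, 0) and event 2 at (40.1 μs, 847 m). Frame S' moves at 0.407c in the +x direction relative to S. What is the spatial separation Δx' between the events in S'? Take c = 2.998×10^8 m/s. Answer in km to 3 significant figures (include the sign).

γ = 1/√(1 − 0.407²) = 1.0948
Δx' = γ(Δx − vΔt) = 1.0948 × (847 m − 0.407×(2.998×10^8 m/s)×40.1×10^-6 s)
= 1.0948 × (-4045.9 m) = -4.43 km

Δx' ≈ -4.43 km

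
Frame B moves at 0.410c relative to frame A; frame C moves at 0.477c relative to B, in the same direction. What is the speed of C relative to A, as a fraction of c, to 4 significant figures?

u ≈ 0.7419c

Compose boost 2: (0.477 + 0.410)/(1 + 0.477×0.410) = 0.8870/1.19557 = 0.7419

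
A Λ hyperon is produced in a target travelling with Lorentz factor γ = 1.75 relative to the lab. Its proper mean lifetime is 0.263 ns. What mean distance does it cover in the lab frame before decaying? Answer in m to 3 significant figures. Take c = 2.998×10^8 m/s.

d ≈ 0.113 m

β = √(1 − 1/γ²) = √(1 − 1/1.75²) = 0.82065
Dilated lifetime: Δt = γτ₀ = 1.75 × 0.263 ns = 0.46025 ns
d = vΔt = 0.82065c × 0.46025 ns = 2.4603×10^8 m/s × 4.6025×10^-10 s = 0.113 m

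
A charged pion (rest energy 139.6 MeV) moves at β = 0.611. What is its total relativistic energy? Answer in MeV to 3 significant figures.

E ≈ 176 MeV

γ = 1/√(1 − 0.611²) = 1.2632
E = γm₀c² = 1.2632 × 139.6 MeV = 176 MeV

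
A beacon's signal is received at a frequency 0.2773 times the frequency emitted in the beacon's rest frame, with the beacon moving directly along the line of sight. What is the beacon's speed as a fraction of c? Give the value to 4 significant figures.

β ≈ 0.8572

f_obs/f_src = √((1−β)/(1+β)) = 0.2773  ⇒  (1−β)/(1+β) = 0.0768953
β = |1 − D²|/(1 + D²) = |1 − 0.0768953|/(1 + 0.0768953) = 0.8572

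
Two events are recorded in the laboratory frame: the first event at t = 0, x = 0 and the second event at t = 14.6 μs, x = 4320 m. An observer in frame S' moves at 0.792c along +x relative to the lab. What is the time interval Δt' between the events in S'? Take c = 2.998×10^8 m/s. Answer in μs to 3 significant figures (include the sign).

γ = 1/√(1 − 0.792²) = 1.6379
Δt' = γ(Δt − vΔx/c²) = 1.6379 × (14.6 μs − 0.792×4320 m / (2.998×10^8 m/s))
= 1.6379 × (3.1876 μs) = 5.22 μs

Δt' ≈ 5.22 μs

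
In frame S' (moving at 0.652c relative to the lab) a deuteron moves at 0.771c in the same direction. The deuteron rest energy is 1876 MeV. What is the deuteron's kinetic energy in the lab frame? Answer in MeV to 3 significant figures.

K ≈ 3960 MeV

u_lab = (0.771 + 0.652)/(1 + 0.771×0.652) = 0.946967
γ = 1/√(1 − 0.946967²) = 3.1121
K = (γ − 1)m₀c² = (3.1121 − 1) × 1876 = 2.1121 × 1876 = 3960 MeV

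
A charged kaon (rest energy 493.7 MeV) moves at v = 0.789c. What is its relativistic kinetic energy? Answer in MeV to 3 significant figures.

K ≈ 310 MeV

γ = 1/√(1 − 0.789²) = 1.6276
K = (γ − 1)m₀c² = (1.6276 − 1) × 493.7 MeV = 0.62762 × 493.7 MeV = 310 MeV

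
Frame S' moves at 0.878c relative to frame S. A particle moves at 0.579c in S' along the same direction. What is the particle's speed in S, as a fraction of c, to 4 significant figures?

u ≈ 0.9659c

Relativistic velocity addition: u = (u' + v)/(1 + u'v/c²)
= (0.579 + 0.878)/(1 + 0.579×0.878) = 1.457/1.50836 = 0.9659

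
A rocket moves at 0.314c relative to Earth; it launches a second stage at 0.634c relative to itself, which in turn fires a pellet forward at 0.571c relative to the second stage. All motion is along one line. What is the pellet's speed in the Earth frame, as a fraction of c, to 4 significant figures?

u ≈ 0.9381c

Compose boost 2: (0.634 + 0.314)/(1 + 0.634×0.314) = 0.9480/1.19908 = 0.790609
Compose boost 3: (0.571 + 0.790609)/(1 + 0.571×0.790609) = 1.36161/1.45144 = 0.9381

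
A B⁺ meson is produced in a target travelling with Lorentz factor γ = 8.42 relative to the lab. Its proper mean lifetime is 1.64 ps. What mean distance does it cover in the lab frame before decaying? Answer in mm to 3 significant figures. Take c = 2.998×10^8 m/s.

β = √(1 − 1/γ²) = √(1 − 1/8.42²) = 0.99292
Dilated lifetime: Δt = γτ₀ = 8.42 × 1.64 ps = 13.809 ps
d = vΔt = 0.99292c × 13.809 ps = 2.9768×10^8 m/s × 1.3809×10^-11 s = 4.11 mm

d ≈ 4.11 mm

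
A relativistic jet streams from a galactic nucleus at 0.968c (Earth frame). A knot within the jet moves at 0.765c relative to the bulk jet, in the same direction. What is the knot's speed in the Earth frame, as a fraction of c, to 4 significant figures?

Relativistic velocity addition: u = (u' + v)/(1 + u'v/c²)
= (0.765 + 0.968)/(1 + 0.765×0.968) = 1.733/1.74052 = 0.9957

u ≈ 0.9957c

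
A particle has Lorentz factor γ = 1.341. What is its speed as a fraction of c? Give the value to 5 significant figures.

β = √(1 − 1/γ²) = √(1 − 1/1.341²) = √(0.4439134) = 0.66627

β ≈ 0.66627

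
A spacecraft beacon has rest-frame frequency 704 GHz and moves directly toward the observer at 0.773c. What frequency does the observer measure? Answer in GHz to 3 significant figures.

f_obs ≈ 1970 GHz

Relativistic Doppler: f_obs = f_src √((1+β)/(1−β))
= 704 × √(1.7730/0.22700) = 704 × 2.7947 = 1970 GHz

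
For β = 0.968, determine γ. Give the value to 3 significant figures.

γ ≈ 3.98

γ = 1/√(1 − β²) = 1/√(1 − 0.968²) = 1/√(0.062976) = 3.98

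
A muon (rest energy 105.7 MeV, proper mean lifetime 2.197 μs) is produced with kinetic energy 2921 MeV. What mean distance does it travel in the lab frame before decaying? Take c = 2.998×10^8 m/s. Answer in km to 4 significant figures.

d ≈ 18.85 km

γ = 1 + K/(m₀c²) = 1 + 2921/105.7 = 28.6348
β = √(1 − 1/γ²) = 0.999390
Dilated lifetime: γτ₀ = 28.6348 × 2.197 μs = 62.9107 μs
d = βc·γτ₀ = 0.999390 × (2.998×10^8 m/s) × 6.29107×10^-5 s = 18.85 km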